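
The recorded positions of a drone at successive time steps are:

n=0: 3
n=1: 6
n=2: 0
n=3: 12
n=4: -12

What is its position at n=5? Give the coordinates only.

36

Step-to-step displacements: +3, -6, +12, -24; each is -2× the previous.
step 5: -12 + 48 → 36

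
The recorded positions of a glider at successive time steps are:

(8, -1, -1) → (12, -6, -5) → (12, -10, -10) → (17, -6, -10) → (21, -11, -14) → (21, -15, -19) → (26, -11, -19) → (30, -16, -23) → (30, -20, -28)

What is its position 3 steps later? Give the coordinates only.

The moves between consecutive positions are (+4, -5, -4), (+0, -4, -5), (+5, +4, +0), (+4, -5, -4), (+0, -4, -5), (+5, +4, +0), (+4, -5, -4), (+0, -4, -5); they repeat the 3-cycle [(+4, -5, -4), (+0, -4, -5), (+5, +4, +0)].
step 9: apply (+5, +4, +0) → (35, -16, -28)
step 10: apply (+4, -5, -4) → (39, -21, -32)
step 11: apply (+0, -4, -5) → (39, -25, -37)

(39, -25, -37)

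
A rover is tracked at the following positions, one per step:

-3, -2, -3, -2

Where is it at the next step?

The jumps are +1, -1, +1 — a geometric progression with ratio -1.
step 4: -2 − 1 → -3

-3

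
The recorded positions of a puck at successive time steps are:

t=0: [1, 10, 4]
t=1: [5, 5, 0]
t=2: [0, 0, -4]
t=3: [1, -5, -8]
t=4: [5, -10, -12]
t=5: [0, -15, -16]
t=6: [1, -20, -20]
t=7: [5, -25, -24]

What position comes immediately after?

First: cycles through 1, 5, 0 every 3 steps. Step 8 lands at position 2 of the cycle → 0.
Second: linear, -5 per step → -30 at step 8.
Third: linear, -4 per step → -28 at step 8.

[0, -30, -28]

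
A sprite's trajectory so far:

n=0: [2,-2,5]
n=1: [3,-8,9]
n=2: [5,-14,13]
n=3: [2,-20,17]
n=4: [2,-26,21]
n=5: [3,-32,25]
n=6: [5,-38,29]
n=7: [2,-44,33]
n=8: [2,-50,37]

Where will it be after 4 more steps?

The first coordinate repeats the cycle [2, 3, 5, 2] with period 4; step 12 mod 4 = 0, giving 2.
The second coordinate changes by -6 each step, so at step 12 it is -2 + 12·(-6) = -74.
The third coordinate changes by +4 each step, so at step 12 it is 5 + 12·(4) = 53.

[2,-74,53]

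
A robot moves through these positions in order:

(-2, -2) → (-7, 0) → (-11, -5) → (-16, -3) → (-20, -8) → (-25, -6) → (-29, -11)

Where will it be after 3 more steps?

The moves between consecutive positions are (-5, +2), (-4, -5), (-5, +2), (-4, -5), (-5, +2), (-4, -5); they repeat the 2-cycle [(-5, +2), (-4, -5)].
step 7: apply (-5, +2) → (-34, -9)
step 8: apply (-4, -5) → (-38, -14)
step 9: apply (-5, +2) → (-43, -12)

(-43, -12)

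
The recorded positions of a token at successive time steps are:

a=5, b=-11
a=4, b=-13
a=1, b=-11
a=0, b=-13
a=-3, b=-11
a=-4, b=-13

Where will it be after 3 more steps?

a=-11, b=-11

The moves between consecutive positions are (-1, -2), (-3, +2), (-1, -2), (-3, +2), (-1, -2); they repeat the 2-cycle [(-1, -2), (-3, +2)].
step 6: apply (-3, +2) → a=-7, b=-11
step 7: apply (-1, -2) → a=-8, b=-13
step 8: apply (-3, +2) → a=-11, b=-11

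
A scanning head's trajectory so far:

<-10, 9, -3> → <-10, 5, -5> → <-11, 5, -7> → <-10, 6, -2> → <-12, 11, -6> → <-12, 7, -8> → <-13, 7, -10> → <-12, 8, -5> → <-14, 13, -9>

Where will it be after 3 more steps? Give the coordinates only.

Differencing gives <+0, -4, -2>, <-1, +0, -2>, <+1, +1, +5>, <-2, +5, -4>, <+0, -4, -2>, <-1, +0, -2>, <+1, +1, +5>, <-2, +5, -4>. This is the pattern <+0, -4, -2>, <-1, +0, -2>, <+1, +1, +5>, <-2, +5, -4> repeated.
step 9: apply <+0, -4, -2> → <-14, 9, -11>
step 10: apply <-1, +0, -2> → <-15, 9, -13>
step 11: apply <+1, +1, +5> → <-14, 10, -8>

<-14, 10, -8>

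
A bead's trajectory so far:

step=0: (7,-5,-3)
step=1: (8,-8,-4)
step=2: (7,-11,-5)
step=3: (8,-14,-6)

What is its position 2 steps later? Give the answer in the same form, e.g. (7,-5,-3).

First: cycles through 7, 8 every 2 steps. Step 5 lands at position 1 of the cycle → 8.
Second: linear, -3 per step → -20 at step 5.
Third: linear, -1 per step → -8 at step 5.

(8,-20,-8)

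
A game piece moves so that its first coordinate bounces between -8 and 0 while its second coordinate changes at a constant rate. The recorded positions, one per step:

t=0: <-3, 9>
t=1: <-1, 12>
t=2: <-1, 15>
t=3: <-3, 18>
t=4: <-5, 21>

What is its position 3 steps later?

The first coordinate travels 2 per step and bounces off the walls at -8 and 0.
  step 5: -5 → -7
  step 6: -7 → -7
  step 7: -7 → -5
The second coordinate changes by +3 each step: at step 7 it is 30.

<-5, 30>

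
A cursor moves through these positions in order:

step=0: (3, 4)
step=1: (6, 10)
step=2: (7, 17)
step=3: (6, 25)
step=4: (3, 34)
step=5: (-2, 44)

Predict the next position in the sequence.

Successive displacements: (+3, +6), (+1, +7), (-1, +8), (-3, +9), (-5, +10) — each changes by (-2, +1).
step 6: (-2, 44) + (-7, +11) → (-9, 55)

(-9, 55)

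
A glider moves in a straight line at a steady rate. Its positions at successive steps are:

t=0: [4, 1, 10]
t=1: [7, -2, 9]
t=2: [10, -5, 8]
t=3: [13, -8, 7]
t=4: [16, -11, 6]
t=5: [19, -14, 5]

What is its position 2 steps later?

[25, -20, 3]

Constant displacement of [+3, -3, -1] per step.
step 6: [19, -14, 5] + [+3, -3, -1] → [22, -17, 4]
step 7: [22, -17, 4] + [+3, -3, -1] → [25, -20, 3]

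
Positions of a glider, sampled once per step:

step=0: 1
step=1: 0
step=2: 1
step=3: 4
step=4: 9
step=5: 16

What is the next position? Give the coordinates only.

Taking differences between consecutive positions: -1, +1, +3, +5, +7. These grow by +2 each step.
step 6: 16 + 9 → 25

25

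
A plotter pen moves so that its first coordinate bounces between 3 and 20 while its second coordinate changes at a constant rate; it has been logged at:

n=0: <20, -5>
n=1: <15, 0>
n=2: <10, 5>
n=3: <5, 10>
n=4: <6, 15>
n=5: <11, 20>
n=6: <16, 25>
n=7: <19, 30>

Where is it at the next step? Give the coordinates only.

The first coordinate travels 5 per step and bounces off the walls at 3 and 20.
  step 8: 19 → 14
The second coordinate changes by +5 each step: at step 8 it is 35.

<14, 35>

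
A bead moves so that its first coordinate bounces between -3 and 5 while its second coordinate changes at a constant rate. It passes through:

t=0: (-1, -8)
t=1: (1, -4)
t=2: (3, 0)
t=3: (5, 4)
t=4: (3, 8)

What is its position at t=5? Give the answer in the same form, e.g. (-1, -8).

(1, 12)

The first coordinate reflects between -3 and 5, moving 2 per step.
  step 5: 3 → 1
The second coordinate changes by +4 each step: at step 5 it is 12.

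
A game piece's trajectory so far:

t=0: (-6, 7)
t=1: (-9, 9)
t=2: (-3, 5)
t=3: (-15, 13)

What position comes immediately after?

(9, -3)

The jumps are (-3, +2), (+6, -4), (-12, +8) — a geometric progression with ratio -2.
step 4: (-15, 13) + (+24, -16) → (9, -3)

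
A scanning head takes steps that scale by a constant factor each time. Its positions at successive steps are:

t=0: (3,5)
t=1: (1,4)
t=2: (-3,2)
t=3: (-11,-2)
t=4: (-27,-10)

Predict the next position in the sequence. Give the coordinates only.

(-59,-26)

Step-to-step displacements: (-2,-1), (-4,-2), (-8,-4), (-16,-8); each is 2× the previous.
step 5: (-27,-10) + (-32,-16) → (-59,-26)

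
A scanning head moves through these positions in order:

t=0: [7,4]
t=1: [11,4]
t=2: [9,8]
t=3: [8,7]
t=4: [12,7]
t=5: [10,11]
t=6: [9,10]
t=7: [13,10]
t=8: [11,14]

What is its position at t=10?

[14,13]

Step-to-step displacements: [+4,+0], [-2,+4], [-1,-1], [+4,+0], [-2,+4], [-1,-1], [+4,+0], [-2,+4] — a repeating cycle of length 3.
step 9: apply [-1,-1] → [10,13]
step 10: apply [+4,+0] → [14,13]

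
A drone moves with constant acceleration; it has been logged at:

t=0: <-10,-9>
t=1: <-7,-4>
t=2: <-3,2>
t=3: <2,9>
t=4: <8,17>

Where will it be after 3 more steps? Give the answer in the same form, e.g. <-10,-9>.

<32,47>

Successive displacements: <+3,+5>, <+4,+6>, <+5,+7>, <+6,+8> — each changes by <+1,+1>.
step 5: <8,17> + <+7,+9> → <15,26>
step 6: <15,26> + <+8,+10> → <23,36>
step 7: <23,36> + <+9,+11> → <32,47>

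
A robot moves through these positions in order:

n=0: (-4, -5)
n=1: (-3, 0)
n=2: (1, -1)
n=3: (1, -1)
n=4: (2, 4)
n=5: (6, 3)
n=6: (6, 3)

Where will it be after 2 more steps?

Differencing gives (+1, +5), (+4, -1), (+0, +0), (+1, +5), (+4, -1), (+0, +0). This is the pattern (+1, +5), (+4, -1), (+0, +0) repeated.
step 7: apply (+1, +5) → (7, 8)
step 8: apply (+4, -1) → (11, 7)

(11, 7)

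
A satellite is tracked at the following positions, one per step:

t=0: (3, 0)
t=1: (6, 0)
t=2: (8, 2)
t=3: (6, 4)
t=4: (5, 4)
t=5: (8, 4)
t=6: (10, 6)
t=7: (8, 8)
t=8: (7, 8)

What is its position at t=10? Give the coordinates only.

Differencing gives (+3, +0), (+2, +2), (-2, +2), (-1, +0), (+3, +0), (+2, +2), (-2, +2), (-1, +0). This is the pattern (+3, +0), (+2, +2), (-2, +2), (-1, +0) repeated.
step 9: apply (+3, +0) → (10, 8)
step 10: apply (+2, +2) → (12, 10)

(12, 10)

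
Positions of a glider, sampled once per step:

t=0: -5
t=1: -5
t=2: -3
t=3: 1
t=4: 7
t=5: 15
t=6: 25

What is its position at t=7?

Successive displacements: +0, +2, +4, +6, +8, +10 — each changes by +2.
step 7: 25 + 12 → 37

37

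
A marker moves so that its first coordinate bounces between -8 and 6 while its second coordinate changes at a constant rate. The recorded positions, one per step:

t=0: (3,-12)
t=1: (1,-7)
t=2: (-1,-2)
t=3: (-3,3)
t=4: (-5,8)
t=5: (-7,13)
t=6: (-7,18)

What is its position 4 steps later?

The first coordinate reflects between -8 and 6, moving 2 per step.
  step 7: -7 → -5
  step 8: -5 → -3
  step 9: -3 → -1
  step 10: -1 → 1
The second coordinate changes by +5 each step: at step 10 it is 38.

(1,38)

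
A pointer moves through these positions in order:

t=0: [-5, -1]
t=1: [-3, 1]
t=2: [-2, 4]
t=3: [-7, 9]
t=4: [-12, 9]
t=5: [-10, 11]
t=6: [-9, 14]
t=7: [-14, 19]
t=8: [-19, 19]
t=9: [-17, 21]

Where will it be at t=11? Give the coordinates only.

[-21, 29]

The moves between consecutive positions are [+2, +2], [+1, +3], [-5, +5], [-5, +0], [+2, +2], [+1, +3], [-5, +5], [-5, +0], [+2, +2]; they repeat the 4-cycle [[+2, +2], [+1, +3], [-5, +5], [-5, +0]].
step 10: apply [+1, +3] → [-16, 24]
step 11: apply [-5, +5] → [-21, 29]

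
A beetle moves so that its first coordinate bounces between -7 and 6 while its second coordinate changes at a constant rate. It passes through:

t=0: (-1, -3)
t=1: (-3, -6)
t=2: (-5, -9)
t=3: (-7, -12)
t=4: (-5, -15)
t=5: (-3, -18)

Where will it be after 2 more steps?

The first coordinate reflects between -7 and 6, moving 2 per step.
  step 6: -3 → -1
  step 7: -1 → 1
The second coordinate changes by -3 each step: at step 7 it is -24.

(1, -24)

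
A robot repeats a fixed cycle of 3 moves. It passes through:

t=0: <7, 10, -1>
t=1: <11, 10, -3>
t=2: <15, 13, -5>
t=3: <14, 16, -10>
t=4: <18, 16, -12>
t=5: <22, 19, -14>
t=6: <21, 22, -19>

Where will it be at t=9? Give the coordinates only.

<28, 28, -28>

The moves between consecutive positions are <+4, +0, -2>, <+4, +3, -2>, <-1, +3, -5>, <+4, +0, -2>, <+4, +3, -2>, <-1, +3, -5>; they repeat the 3-cycle [<+4, +0, -2>, <+4, +3, -2>, <-1, +3, -5>].
step 7: apply <+4, +0, -2> → <25, 22, -21>
step 8: apply <+4, +3, -2> → <29, 25, -23>
step 9: apply <-1, +3, -5> → <28, 28, -28>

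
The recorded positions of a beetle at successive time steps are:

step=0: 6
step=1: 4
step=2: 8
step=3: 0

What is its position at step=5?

-16

Consecutive displacements -2, +4, -8 scale by a factor of -2 each step.
step 4: 0 + 16 → 16
step 5: 16 − 32 → -16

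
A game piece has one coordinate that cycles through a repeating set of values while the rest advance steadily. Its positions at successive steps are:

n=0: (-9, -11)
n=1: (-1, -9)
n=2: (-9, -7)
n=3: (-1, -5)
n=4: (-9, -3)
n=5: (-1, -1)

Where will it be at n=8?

(-9, 5)

First: cycles through -9, -1 every 2 steps. Step 8 lands at position 0 of the cycle → -9.
Second: linear, +2 per step → 5 at step 8.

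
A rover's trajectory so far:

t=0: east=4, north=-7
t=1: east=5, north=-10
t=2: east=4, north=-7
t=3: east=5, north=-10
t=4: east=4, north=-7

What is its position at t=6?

east=4, north=-7

The jumps are (+1,-3), (-1,+3), (+1,-3), (-1,+3) — a geometric progression with ratio -1.
step 5: east=4, north=-7 + (+1,-3) → east=5, north=-10
step 6: east=5, north=-10 + (-1,+3) → east=4, north=-7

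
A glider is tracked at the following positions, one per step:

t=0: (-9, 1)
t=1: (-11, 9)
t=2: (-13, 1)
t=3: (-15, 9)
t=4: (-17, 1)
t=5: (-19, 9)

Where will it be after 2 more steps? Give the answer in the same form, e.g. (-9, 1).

(-23, 9)

The first coordinate changes by -2 each step, so at step 7 it is -9 + 7·(-2) = -23.
The second coordinate repeats the cycle [1, 9] with period 2; step 7 mod 2 = 1, giving 9.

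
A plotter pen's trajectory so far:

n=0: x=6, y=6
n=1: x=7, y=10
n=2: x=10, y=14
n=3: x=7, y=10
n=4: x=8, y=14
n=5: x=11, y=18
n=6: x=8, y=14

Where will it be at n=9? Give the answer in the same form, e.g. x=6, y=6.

Differencing gives (+1, +4), (+3, +4), (-3, -4), (+1, +4), (+3, +4), (-3, -4). This is the pattern (+1, +4), (+3, +4), (-3, -4) repeated.
step 7: apply (+1, +4) → x=9, y=18
step 8: apply (+3, +4) → x=12, y=22
step 9: apply (-3, -4) → x=9, y=18

x=9, y=18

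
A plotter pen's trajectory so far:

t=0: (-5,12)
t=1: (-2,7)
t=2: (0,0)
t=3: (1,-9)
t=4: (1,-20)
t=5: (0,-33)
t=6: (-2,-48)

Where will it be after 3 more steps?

(-14,-105)

Successive displacements: (+3,-5), (+2,-7), (+1,-9), (+0,-11), (-1,-13), (-2,-15) — each changes by (-1,-2).
step 7: (-2,-48) + (-3,-17) → (-5,-65)
step 8: (-5,-65) + (-4,-19) → (-9,-84)
step 9: (-9,-84) + (-5,-21) → (-14,-105)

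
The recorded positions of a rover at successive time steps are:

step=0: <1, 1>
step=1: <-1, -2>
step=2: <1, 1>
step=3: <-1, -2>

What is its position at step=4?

<1, 1>

The jumps are <-2, -3>, <+2, +3>, <-2, -3> — a geometric progression with ratio -1.
step 4: <-1, -2> + <+2, +3> → <1, 1>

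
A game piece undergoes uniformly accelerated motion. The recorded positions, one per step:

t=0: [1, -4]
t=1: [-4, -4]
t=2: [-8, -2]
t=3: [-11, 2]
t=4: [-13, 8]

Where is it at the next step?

[-14, 16]

Taking differences between consecutive positions: [-5, +0], [-4, +2], [-3, +4], [-2, +6]. These grow by [+1, +2] each step.
step 5: [-13, 8] + [-1, +8] → [-14, 16]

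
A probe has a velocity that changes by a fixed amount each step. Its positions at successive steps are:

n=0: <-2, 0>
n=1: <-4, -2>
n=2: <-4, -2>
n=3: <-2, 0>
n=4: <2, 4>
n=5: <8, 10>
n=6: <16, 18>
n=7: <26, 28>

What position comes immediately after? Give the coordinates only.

<38, 40>

First differences are <-2, -2>, <+0, +0>, <+2, +2>, <+4, +4>, <+6, +6>, <+8, +8>, <+10, +10>; their common second difference is <+2, +2> (constant acceleration).
step 8: <26, 28> + <+12, +12> → <38, 40>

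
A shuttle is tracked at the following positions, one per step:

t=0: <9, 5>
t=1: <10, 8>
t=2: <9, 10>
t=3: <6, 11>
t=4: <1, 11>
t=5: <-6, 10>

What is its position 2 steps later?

First differences are <+1, +3>, <-1, +2>, <-3, +1>, <-5, +0>, <-7, -1>; their common second difference is <-2, -1> (constant acceleration).
step 6: <-6, 10> + <-9, -2> → <-15, 8>
step 7: <-15, 8> + <-11, -3> → <-26, 5>

<-26, 5>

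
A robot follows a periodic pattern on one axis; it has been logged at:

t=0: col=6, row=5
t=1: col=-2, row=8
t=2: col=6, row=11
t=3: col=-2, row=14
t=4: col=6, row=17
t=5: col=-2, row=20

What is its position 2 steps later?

The col coordinate repeats the cycle [6, -2] with period 2; step 7 mod 2 = 1, giving -2.
The row coordinate changes by +3 each step, so at step 7 it is 5 + 7·(3) = 26.

col=-2, row=26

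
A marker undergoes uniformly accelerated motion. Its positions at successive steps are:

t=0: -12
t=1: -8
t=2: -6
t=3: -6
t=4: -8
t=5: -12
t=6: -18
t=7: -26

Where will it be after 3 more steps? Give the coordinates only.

First differences are +4, +2, +0, -2, -4, -6, -8; their common second difference is -2 (constant acceleration).
step 8: -26 − 10 → -36
step 9: -36 − 12 → -48
step 10: -48 − 14 → -62

-62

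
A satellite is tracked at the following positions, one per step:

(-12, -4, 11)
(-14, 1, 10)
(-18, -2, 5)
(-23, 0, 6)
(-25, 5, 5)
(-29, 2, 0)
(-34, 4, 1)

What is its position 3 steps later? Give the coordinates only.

(-45, 8, -4)

Step-to-step displacements: (-2, +5, -1), (-4, -3, -5), (-5, +2, +1), (-2, +5, -1), (-4, -3, -5), (-5, +2, +1) — a repeating cycle of length 3.
step 7: apply (-2, +5, -1) → (-36, 9, 0)
step 8: apply (-4, -3, -5) → (-40, 6, -5)
step 9: apply (-5, +2, +1) → (-45, 8, -4)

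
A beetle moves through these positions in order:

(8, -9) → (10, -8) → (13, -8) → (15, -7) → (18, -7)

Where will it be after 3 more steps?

(25, -5)

Differencing gives (+2, +1), (+3, +0), (+2, +1), (+3, +0). This is the pattern (+2, +1), (+3, +0) repeated.
step 5: apply (+2, +1) → (20, -6)
step 6: apply (+3, +0) → (23, -6)
step 7: apply (+2, +1) → (25, -5)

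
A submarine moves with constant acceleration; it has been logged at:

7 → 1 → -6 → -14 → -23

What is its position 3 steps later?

Taking differences between consecutive positions: -6, -7, -8, -9. These grow by -1 each step.
step 5: -23 − 10 → -33
step 6: -33 − 11 → -44
step 7: -44 − 12 → -56

-56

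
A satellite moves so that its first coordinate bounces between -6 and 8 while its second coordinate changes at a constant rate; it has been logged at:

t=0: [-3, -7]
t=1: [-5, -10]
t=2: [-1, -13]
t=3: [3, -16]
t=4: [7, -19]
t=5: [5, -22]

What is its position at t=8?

The first coordinate travels 4 per step and bounces off the walls at -6 and 8.
  step 6: 5 → 1
  step 7: 1 → -3
  step 8: -3 → -5
The second coordinate changes by -3 each step: at step 8 it is -31.

[-5, -31]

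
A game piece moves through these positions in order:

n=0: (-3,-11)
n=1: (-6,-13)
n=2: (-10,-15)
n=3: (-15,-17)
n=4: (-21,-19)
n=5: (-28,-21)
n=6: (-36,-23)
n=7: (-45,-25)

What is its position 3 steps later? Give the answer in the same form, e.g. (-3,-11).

Successive displacements: (-3,-2), (-4,-2), (-5,-2), (-6,-2), (-7,-2), (-8,-2), (-9,-2) — each changes by (-1,+0).
step 8: (-45,-25) + (-10,-2) → (-55,-27)
step 9: (-55,-27) + (-11,-2) → (-66,-29)
step 10: (-66,-29) + (-12,-2) → (-78,-31)

(-78,-31)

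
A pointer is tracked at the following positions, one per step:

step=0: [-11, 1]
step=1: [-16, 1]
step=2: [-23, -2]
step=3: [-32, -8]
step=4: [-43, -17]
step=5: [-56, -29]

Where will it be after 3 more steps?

[-107, -83]

Successive displacements: [-5, +0], [-7, -3], [-9, -6], [-11, -9], [-13, -12] — each changes by [-2, -3].
step 6: [-56, -29] + [-15, -15] → [-71, -44]
step 7: [-71, -44] + [-17, -18] → [-88, -62]
step 8: [-88, -62] + [-19, -21] → [-107, -83]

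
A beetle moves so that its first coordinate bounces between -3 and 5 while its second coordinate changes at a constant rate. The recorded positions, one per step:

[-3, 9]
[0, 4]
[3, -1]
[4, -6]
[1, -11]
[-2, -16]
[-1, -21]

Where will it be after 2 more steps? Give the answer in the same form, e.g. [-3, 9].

[5, -31]

The first coordinate reflects between -3 and 5, moving 3 per step.
  step 7: -1 → 2
  step 8: 2 → 5
The second coordinate changes by -5 each step: at step 8 it is -31.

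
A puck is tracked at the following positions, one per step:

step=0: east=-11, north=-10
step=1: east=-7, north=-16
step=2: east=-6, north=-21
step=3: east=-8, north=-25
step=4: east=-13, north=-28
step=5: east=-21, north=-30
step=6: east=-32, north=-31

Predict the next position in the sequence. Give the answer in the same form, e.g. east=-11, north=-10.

east=-46, north=-31

Successive displacements: (+4,-6), (+1,-5), (-2,-4), (-5,-3), (-8,-2), (-11,-1) — each changes by (-3,+1).
step 7: east=-32, north=-31 + (-14,+0) → east=-46, north=-31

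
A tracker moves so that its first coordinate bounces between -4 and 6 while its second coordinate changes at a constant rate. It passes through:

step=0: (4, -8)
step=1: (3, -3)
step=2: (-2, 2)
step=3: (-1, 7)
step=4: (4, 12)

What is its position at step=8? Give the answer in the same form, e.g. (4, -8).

(4, 32)

The first coordinate travels 5 per step and bounces off the walls at -4 and 6.
  step 5: 4 → 3
  step 6: 3 → -2
  step 7: -2 → -1
  step 8: -1 → 4
The second coordinate changes by +5 each step: at step 8 it is 32.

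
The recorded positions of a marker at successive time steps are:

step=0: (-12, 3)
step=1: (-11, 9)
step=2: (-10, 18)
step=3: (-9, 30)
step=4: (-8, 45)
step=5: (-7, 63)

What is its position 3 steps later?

(-4, 135)

Successive displacements: (+1, +6), (+1, +9), (+1, +12), (+1, +15), (+1, +18) — each changes by (+0, +3).
step 6: (-7, 63) + (+1, +21) → (-6, 84)
step 7: (-6, 84) + (+1, +24) → (-5, 108)
step 8: (-5, 108) + (+1, +27) → (-4, 135)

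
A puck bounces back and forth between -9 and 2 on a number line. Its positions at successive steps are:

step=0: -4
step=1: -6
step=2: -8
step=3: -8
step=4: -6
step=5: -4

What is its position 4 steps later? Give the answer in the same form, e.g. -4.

0

The value travels 2 per step and bounces off the walls at -9 and 2.
  step 6: -4 → -2
  step 7: -2 → 0
  step 8: 0 → 2
  step 9: 2 → 0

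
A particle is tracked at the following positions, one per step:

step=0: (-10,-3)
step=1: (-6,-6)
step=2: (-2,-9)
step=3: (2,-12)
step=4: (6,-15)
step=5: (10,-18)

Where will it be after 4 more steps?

The position changes by (+4,-3) every step.
step 6: (10,-18) + (+4,-3) → (14,-21)
step 7: (14,-21) + (+4,-3) → (18,-24)
step 8: (18,-24) + (+4,-3) → (22,-27)
step 9: (22,-27) + (+4,-3) → (26,-30)

(26,-30)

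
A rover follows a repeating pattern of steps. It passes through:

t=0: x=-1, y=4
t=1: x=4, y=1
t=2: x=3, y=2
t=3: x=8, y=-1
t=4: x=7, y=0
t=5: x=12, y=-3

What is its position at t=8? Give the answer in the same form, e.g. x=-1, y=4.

x=15, y=-4

The moves between consecutive positions are (+5, -3), (-1, +1), (+5, -3), (-1, +1), (+5, -3); they repeat the 2-cycle [(+5, -3), (-1, +1)].
step 6: apply (-1, +1) → x=11, y=-2
step 7: apply (+5, -3) → x=16, y=-5
step 8: apply (-1, +1) → x=15, y=-4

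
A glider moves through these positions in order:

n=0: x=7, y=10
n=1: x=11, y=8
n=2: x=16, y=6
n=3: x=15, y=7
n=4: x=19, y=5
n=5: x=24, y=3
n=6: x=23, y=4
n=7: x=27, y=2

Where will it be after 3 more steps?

x=35, y=-1

The moves between consecutive positions are (+4,-2), (+5,-2), (-1,+1), (+4,-2), (+5,-2), (-1,+1), (+4,-2); they repeat the 3-cycle [(+4,-2), (+5,-2), (-1,+1)].
step 8: apply (+5,-2) → x=32, y=0
step 9: apply (-1,+1) → x=31, y=1
step 10: apply (+4,-2) → x=35, y=-1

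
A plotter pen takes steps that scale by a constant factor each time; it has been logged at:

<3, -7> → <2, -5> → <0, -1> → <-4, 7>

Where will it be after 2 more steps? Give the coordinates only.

Consecutive displacements <-1, +2>, <-2, +4>, <-4, +8> scale by a factor of 2 each step.
step 4: <-4, 7> + <-8, +16> → <-12, 23>
step 5: <-12, 23> + <-16, +32> → <-28, 55>

<-28, 55>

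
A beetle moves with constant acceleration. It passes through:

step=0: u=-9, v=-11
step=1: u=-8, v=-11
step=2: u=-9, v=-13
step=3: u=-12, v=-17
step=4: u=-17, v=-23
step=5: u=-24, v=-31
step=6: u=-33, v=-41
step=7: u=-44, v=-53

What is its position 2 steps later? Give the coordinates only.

First differences are (+1, +0), (-1, -2), (-3, -4), (-5, -6), (-7, -8), (-9, -10), (-11, -12); their common second difference is (-2, -2) (constant acceleration).
step 8: u=-44, v=-53 + (-13, -14) → u=-57, v=-67
step 9: u=-57, v=-67 + (-15, -16) → u=-72, v=-83

u=-72, v=-83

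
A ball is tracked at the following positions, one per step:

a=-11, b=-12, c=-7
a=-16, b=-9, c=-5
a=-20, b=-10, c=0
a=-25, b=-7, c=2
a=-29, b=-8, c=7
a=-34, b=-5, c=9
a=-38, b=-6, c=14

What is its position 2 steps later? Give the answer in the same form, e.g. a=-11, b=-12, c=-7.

a=-47, b=-4, c=21

The moves between consecutive positions are (-5, +3, +2), (-4, -1, +5), (-5, +3, +2), (-4, -1, +5), (-5, +3, +2), (-4, -1, +5); they repeat the 2-cycle [(-5, +3, +2), (-4, -1, +5)].
step 7: apply (-5, +3, +2) → a=-43, b=-3, c=16
step 8: apply (-4, -1, +5) → a=-47, b=-4, c=21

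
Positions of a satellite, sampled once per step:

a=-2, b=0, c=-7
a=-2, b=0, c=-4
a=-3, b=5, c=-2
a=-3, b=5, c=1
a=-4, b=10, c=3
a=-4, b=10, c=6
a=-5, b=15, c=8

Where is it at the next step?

a=-5, b=15, c=11

Differencing gives (+0,+0,+3), (-1,+5,+2), (+0,+0,+3), (-1,+5,+2), (+0,+0,+3), (-1,+5,+2). This is the pattern (+0,+0,+3), (-1,+5,+2) repeated.
step 7: apply (+0,+0,+3) → a=-5, b=15, c=11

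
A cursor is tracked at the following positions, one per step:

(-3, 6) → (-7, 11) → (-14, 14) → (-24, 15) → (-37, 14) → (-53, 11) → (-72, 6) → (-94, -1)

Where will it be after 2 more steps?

(-147, -21)

Successive displacements: (-4, +5), (-7, +3), (-10, +1), (-13, -1), (-16, -3), (-19, -5), (-22, -7) — each changes by (-3, -2).
step 8: (-94, -1) + (-25, -9) → (-119, -10)
step 9: (-119, -10) + (-28, -11) → (-147, -21)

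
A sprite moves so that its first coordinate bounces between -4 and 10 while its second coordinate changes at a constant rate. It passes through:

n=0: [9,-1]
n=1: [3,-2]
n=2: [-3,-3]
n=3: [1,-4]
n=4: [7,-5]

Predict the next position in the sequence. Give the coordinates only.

[7,-6]

The first coordinate reflects between -4 and 10, moving 6 per step.
  step 5: 7 → 7
The second coordinate changes by -1 each step: at step 5 it is -6.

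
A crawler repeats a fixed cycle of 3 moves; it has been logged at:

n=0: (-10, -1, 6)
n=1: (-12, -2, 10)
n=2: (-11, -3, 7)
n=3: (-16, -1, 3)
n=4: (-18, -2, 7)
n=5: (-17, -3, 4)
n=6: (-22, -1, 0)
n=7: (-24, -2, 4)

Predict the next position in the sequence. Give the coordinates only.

Step-to-step displacements: (-2, -1, +4), (+1, -1, -3), (-5, +2, -4), (-2, -1, +4), (+1, -1, -3), (-5, +2, -4), (-2, -1, +4) — a repeating cycle of length 3.
step 8: apply (+1, -1, -3) → (-23, -3, 1)

(-23, -3, 1)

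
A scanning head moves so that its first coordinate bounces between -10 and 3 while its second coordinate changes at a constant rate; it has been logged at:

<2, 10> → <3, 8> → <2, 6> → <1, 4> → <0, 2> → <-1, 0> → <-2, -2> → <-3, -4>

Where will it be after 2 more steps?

<-5, -8>

The first coordinate reflects between -10 and 3, moving 1 per step.
  step 8: -3 → -4
  step 9: -4 → -5
The second coordinate changes by -2 each step: at step 9 it is -8.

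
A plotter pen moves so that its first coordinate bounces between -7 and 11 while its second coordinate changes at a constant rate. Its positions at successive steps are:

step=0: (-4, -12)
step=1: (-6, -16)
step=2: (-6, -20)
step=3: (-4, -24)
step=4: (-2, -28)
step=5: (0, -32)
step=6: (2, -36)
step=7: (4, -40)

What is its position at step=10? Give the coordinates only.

(10, -52)

The first coordinate travels 2 per step and bounces off the walls at -7 and 11.
  step 8: 4 → 6
  step 9: 6 → 8
  step 10: 8 → 10
The second coordinate changes by -4 each step: at step 10 it is -52.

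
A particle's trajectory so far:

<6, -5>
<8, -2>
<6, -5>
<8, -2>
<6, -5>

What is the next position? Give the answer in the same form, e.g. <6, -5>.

Step-to-step displacements: <+2, +3>, <-2, -3>, <+2, +3>, <-2, -3>; each is -1× the previous.
step 5: <6, -5> + <+2, +3> → <8, -2>

<8, -2>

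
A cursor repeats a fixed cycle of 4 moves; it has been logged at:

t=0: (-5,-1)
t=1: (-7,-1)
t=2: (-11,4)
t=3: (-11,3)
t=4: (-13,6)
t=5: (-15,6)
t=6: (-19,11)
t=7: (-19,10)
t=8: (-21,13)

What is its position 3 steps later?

Differencing gives (-2,+0), (-4,+5), (+0,-1), (-2,+3), (-2,+0), (-4,+5), (+0,-1), (-2,+3). This is the pattern (-2,+0), (-4,+5), (+0,-1), (-2,+3) repeated.
step 9: apply (-2,+0) → (-23,13)
step 10: apply (-4,+5) → (-27,18)
step 11: apply (+0,-1) → (-27,17)

(-27,17)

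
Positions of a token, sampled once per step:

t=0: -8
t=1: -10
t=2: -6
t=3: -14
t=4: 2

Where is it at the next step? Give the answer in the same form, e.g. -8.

Consecutive displacements -2, +4, -8, +16 scale by a factor of -2 each step.
step 5: 2 − 32 → -30

-30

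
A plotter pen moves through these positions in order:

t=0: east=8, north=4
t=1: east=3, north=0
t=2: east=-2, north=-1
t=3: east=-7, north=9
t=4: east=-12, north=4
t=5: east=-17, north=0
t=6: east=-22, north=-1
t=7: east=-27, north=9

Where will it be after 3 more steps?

The east coordinate changes by -5 each step, so at step 10 it is 8 + 10·(-5) = -42.
The north coordinate repeats the cycle [4, 0, -1, 9] with period 4; step 10 mod 4 = 2, giving -1.

east=-42, north=-1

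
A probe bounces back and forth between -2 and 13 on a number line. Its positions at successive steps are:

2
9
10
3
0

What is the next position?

7

The value reflects between -2 and 13, moving 7 per step.
  step 5: 0 → 7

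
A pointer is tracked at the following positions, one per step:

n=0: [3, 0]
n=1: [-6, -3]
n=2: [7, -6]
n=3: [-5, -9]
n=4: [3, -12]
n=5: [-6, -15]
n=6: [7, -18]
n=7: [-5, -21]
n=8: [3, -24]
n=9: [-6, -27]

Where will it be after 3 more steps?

[3, -36]

The first coordinate repeats the cycle [3, -6, 7, -5] with period 4; step 12 mod 4 = 0, giving 3.
The second coordinate changes by -3 each step, so at step 12 it is 0 + 12·(-3) = -36.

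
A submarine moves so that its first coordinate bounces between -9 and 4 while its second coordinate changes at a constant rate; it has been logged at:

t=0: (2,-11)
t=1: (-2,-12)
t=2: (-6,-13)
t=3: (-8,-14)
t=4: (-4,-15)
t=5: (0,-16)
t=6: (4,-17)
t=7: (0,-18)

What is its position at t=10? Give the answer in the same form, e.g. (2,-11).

The first coordinate travels 4 per step and bounces off the walls at -9 and 4.
  step 8: 0 → -4
  step 9: -4 → -8
  step 10: -8 → -6
The second coordinate changes by -1 each step: at step 10 it is -21.

(-6,-21)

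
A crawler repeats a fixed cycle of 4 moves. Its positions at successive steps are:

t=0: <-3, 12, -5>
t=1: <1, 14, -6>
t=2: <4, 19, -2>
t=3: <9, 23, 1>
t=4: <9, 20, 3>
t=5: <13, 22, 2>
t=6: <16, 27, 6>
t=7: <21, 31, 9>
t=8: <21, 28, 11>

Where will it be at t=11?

Differencing gives <+4, +2, -1>, <+3, +5, +4>, <+5, +4, +3>, <+0, -3, +2>, <+4, +2, -1>, <+3, +5, +4>, <+5, +4, +3>, <+0, -3, +2>. This is the pattern <+4, +2, -1>, <+3, +5, +4>, <+5, +4, +3>, <+0, -3, +2> repeated.
step 9: apply <+4, +2, -1> → <25, 30, 10>
step 10: apply <+3, +5, +4> → <28, 35, 14>
step 11: apply <+5, +4, +3> → <33, 39, 17>

<33, 39, 17>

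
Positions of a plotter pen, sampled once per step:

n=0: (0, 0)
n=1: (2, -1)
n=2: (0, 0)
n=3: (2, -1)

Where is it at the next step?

(0, 0)

Consecutive displacements (+2, -1), (-2, +1), (+2, -1) scale by a factor of -1 each step.
step 4: (2, -1) + (-2, +1) → (0, 0)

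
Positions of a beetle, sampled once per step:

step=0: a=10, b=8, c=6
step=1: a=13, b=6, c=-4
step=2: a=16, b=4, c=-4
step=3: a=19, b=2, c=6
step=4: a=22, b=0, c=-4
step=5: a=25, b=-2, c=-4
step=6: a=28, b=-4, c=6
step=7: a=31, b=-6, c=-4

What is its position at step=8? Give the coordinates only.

a=34, b=-8, c=-4

A: linear, +3 per step → 34 at step 8.
B: linear, -2 per step → -8 at step 8.
C: cycles through 6, -4, -4 every 3 steps. Step 8 lands at position 2 of the cycle → -4.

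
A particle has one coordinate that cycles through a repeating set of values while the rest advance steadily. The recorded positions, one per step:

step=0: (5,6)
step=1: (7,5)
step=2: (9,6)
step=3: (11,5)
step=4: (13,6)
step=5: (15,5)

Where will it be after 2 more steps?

(19,5)

First: linear, +2 per step → 19 at step 7.
Second: cycles through 6, 5 every 2 steps. Step 7 lands at position 1 of the cycle → 5.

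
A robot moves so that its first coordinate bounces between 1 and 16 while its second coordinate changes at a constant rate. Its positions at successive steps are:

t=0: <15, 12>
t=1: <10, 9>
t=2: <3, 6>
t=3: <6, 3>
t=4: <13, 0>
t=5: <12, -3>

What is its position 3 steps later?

The first coordinate reflects between 1 and 16, moving 7 per step.
  step 6: 12 → 5
  step 7: 5 → 4
  step 8: 4 → 11
The second coordinate changes by -3 each step: at step 8 it is -12.

<11, -12>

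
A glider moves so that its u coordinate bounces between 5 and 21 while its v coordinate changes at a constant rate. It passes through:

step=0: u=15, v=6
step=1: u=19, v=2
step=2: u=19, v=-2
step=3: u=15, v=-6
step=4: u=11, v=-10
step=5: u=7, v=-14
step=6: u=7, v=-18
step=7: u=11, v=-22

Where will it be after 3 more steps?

The u coordinate reflects between 5 and 21, moving 4 per step.
  step 8: 11 → 15
  step 9: 15 → 19
  step 10: 19 → 19
The v coordinate changes by -4 each step: at step 10 it is -34.

u=19, v=-34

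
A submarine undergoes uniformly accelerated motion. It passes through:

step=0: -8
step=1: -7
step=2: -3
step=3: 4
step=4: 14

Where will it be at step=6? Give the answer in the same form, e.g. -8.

Taking differences between consecutive positions: +1, +4, +7, +10. These grow by +3 each step.
step 5: 14 + 13 → 27
step 6: 27 + 16 → 43

43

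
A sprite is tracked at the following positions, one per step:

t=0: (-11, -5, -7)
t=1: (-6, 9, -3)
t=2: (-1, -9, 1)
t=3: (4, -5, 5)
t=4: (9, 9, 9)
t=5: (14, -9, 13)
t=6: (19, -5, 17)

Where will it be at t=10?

(39, 9, 33)

First: linear, +5 per step → 39 at step 10.
Second: cycles through -5, 9, -9 every 3 steps. Step 10 lands at position 1 of the cycle → 9.
Third: linear, +4 per step → 33 at step 10.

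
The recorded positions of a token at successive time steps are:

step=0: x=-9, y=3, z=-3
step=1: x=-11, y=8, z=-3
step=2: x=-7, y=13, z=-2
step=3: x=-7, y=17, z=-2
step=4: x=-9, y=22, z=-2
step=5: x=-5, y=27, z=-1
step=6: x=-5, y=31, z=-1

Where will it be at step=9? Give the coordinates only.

Step-to-step displacements: (-2, +5, +0), (+4, +5, +1), (+0, +4, +0), (-2, +5, +0), (+4, +5, +1), (+0, +4, +0) — a repeating cycle of length 3.
step 7: apply (-2, +5, +0) → x=-7, y=36, z=-1
step 8: apply (+4, +5, +1) → x=-3, y=41, z=0
step 9: apply (+0, +4, +0) → x=-3, y=45, z=0

x=-3, y=45, z=0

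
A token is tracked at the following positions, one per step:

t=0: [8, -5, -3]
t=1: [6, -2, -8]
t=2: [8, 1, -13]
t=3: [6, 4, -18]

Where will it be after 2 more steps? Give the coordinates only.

[6, 10, -28]

The first coordinate repeats the cycle [8, 6] with period 2; step 5 mod 2 = 1, giving 6.
The second coordinate changes by +3 each step, so at step 5 it is -5 + 5·(3) = 10.
The third coordinate changes by -5 each step, so at step 5 it is -3 + 5·(-5) = -28.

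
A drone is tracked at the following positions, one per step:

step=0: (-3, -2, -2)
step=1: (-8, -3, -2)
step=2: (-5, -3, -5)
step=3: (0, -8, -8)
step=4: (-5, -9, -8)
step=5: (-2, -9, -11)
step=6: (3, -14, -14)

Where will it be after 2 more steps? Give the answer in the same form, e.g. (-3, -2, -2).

(1, -15, -17)

Step-to-step displacements: (-5, -1, +0), (+3, +0, -3), (+5, -5, -3), (-5, -1, +0), (+3, +0, -3), (+5, -5, -3) — a repeating cycle of length 3.
step 7: apply (-5, -1, +0) → (-2, -15, -14)
step 8: apply (+3, +0, -3) → (1, -15, -17)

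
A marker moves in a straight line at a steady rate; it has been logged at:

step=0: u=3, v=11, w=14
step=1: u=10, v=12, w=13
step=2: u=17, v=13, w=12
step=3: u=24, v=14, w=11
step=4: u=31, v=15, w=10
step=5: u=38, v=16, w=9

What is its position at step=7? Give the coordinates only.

u=52, v=18, w=7

Each step adds (+7, +1, -1) to the position.
step 6: u=38, v=16, w=9 + (+7, +1, -1) → u=45, v=17, w=8
step 7: u=45, v=17, w=8 + (+7, +1, -1) → u=52, v=18, w=7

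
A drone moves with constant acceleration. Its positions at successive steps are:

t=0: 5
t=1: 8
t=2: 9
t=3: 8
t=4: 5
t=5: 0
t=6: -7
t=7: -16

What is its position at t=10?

-55

First differences are +3, +1, -1, -3, -5, -7, -9; their common second difference is -2 (constant acceleration).
step 8: -16 − 11 → -27
step 9: -27 − 13 → -40
step 10: -40 − 15 → -55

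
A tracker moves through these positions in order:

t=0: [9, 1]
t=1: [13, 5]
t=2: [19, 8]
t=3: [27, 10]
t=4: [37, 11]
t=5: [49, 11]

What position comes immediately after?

[63, 10]

First differences are [+4, +4], [+6, +3], [+8, +2], [+10, +1], [+12, +0]; their common second difference is [+2, -1] (constant acceleration).
step 6: [49, 11] + [+14, -1] → [63, 10]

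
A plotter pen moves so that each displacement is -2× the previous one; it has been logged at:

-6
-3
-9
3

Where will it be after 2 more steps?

Consecutive displacements +3, -6, +12 scale by a factor of -2 each step.
step 4: 3 − 24 → -21
step 5: -21 + 48 → 27

27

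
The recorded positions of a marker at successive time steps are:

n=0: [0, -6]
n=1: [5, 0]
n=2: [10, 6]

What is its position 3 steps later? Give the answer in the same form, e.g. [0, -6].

[25, 24]

Constant displacement of [+5, +6] per step.
step 3: [10, 6] + [+5, +6] → [15, 12]
step 4: [15, 12] + [+5, +6] → [20, 18]
step 5: [20, 18] + [+5, +6] → [25, 24]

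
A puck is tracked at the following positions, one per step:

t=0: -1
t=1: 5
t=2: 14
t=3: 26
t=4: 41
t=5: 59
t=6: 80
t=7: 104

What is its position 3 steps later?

194

First differences are +6, +9, +12, +15, +18, +21, +24; their common second difference is +3 (constant acceleration).
step 8: 104 + 27 → 131
step 9: 131 + 30 → 161
step 10: 161 + 33 → 194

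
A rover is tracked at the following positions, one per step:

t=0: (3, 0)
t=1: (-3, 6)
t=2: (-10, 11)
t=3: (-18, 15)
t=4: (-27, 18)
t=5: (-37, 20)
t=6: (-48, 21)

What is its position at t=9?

Successive displacements: (-6, +6), (-7, +5), (-8, +4), (-9, +3), (-10, +2), (-11, +1) — each changes by (-1, -1).
step 7: (-48, 21) + (-12, +0) → (-60, 21)
step 8: (-60, 21) + (-13, -1) → (-73, 20)
step 9: (-73, 20) + (-14, -2) → (-87, 18)

(-87, 18)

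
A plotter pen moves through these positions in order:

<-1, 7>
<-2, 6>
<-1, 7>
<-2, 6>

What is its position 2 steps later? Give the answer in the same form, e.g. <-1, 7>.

The jumps are <-1, -1>, <+1, +1>, <-1, -1> — a geometric progression with ratio -1.
step 4: <-2, 6> + <+1, +1> → <-1, 7>
step 5: <-1, 7> + <-1, -1> → <-2, 6>

<-2, 6>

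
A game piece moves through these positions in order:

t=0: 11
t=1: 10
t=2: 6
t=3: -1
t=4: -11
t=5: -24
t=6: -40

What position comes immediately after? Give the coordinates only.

Taking differences between consecutive positions: -1, -4, -7, -10, -13, -16. These grow by -3 each step.
step 7: -40 − 19 → -59

-59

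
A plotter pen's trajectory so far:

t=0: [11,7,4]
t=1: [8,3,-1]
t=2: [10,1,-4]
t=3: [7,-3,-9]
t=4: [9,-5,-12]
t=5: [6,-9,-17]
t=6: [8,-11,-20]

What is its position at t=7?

The moves between consecutive positions are [-3,-4,-5], [+2,-2,-3], [-3,-4,-5], [+2,-2,-3], [-3,-4,-5], [+2,-2,-3]; they repeat the 2-cycle [[-3,-4,-5], [+2,-2,-3]].
step 7: apply [-3,-4,-5] → [5,-15,-25]

[5,-15,-25]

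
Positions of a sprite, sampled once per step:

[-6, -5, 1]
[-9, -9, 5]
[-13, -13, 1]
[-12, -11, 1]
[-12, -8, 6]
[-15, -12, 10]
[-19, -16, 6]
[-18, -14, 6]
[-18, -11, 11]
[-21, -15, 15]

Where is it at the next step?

Step-to-step displacements: [-3, -4, +4], [-4, -4, -4], [+1, +2, +0], [+0, +3, +5], [-3, -4, +4], [-4, -4, -4], [+1, +2, +0], [+0, +3, +5], [-3, -4, +4] — a repeating cycle of length 4.
step 10: apply [-4, -4, -4] → [-25, -19, 11]

[-25, -19, 11]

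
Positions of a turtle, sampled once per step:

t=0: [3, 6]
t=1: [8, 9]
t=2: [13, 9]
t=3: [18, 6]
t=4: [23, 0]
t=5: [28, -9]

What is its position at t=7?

Taking differences between consecutive positions: [+5, +3], [+5, +0], [+5, -3], [+5, -6], [+5, -9]. These grow by [+0, -3] each step.
step 6: [28, -9] + [+5, -12] → [33, -21]
step 7: [33, -21] + [+5, -15] → [38, -36]

[38, -36]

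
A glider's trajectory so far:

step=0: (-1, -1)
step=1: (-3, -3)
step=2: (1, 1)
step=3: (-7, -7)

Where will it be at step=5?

(-23, -23)

Consecutive displacements (-2, -2), (+4, +4), (-8, -8) scale by a factor of -2 each step.
step 4: (-7, -7) + (+16, +16) → (9, 9)
step 5: (9, 9) + (-32, -32) → (-23, -23)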